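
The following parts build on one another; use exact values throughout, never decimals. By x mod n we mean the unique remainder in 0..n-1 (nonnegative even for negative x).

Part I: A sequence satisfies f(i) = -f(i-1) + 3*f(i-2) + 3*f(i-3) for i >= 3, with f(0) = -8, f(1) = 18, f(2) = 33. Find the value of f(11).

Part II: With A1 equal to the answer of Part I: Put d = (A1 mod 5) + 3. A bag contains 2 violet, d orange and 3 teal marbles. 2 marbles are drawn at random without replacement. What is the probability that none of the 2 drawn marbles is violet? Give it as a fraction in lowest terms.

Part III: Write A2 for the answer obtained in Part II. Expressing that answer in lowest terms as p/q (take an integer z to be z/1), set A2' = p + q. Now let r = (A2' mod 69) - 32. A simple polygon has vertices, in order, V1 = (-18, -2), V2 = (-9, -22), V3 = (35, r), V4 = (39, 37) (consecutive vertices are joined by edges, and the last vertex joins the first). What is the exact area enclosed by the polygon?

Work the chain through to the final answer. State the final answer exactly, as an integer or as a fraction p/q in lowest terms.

Part I: f(3) = -1*(33) + 3*(18) + 3*(-8) = -3; iterating: f(3)=-3, f(4)=156, f(5)=-66, f(6)=525, f(7)=-255, f(8)=1632, f(9)=-822, f(10)=4953, f(11)=-2523; answer -2523
Part II: A1 = -2523; d = 5; total draws C(10,2) = 45; favorable C(8,2) = 28; P = 28/45; answer 28/45
Part III: A2 = 28/45; threaded value p + q = 73; r = -28; cross terms: (-18*-22 - -9*-2)=378, (-9*-28 - 35*-22)=1022, (35*37 - 39*-28)=2387, (39*-2 - -18*37)=588; twice the area = |4375| = 4375; area = 4375/2; answer 4375/2

4375/2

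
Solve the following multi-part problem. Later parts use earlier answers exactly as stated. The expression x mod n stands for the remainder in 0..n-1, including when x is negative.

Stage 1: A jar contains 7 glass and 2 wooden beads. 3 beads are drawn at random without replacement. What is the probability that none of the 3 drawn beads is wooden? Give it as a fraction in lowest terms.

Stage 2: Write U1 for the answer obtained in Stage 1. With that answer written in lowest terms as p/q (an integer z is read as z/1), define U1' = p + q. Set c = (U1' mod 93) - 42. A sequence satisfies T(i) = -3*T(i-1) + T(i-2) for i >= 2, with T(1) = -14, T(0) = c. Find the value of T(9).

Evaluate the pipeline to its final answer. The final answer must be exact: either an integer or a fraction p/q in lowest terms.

Stage 1: total draws C(9,3) = 84; favorable C(7,3) = 35; P = 5/12; answer 5/12
Stage 2: U1 = 5/12; threaded value p + q = 17; c = -25; T(2) = -3*(-14) + 1*(-25) = 17; iterating: T(2)=17, T(3)=-65, T(4)=212, T(5)=-701, T(6)=2315, T(7)=-7646, T(8)=25253, T(9)=-83405; answer -83405

-83405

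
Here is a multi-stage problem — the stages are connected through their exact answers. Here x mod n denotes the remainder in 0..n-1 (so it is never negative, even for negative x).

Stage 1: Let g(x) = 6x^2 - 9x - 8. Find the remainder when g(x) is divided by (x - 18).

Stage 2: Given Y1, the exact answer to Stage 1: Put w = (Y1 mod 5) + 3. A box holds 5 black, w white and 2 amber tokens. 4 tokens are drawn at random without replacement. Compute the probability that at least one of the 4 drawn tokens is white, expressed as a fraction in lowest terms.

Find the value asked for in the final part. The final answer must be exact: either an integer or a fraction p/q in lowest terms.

138/143

Stage 1: remainder = value at the root: 6*(18)^2 - 9*(18)^1 - 8 = (1944) + (-162) + (-8) = 1774; answer 1774
Stage 2: Y1 = 1774; w = 7; total draws C(14,4) = 1001; complement C(7,4) = 35; favorable 1001 - 35 = 966; P = 138/143; answer 138/143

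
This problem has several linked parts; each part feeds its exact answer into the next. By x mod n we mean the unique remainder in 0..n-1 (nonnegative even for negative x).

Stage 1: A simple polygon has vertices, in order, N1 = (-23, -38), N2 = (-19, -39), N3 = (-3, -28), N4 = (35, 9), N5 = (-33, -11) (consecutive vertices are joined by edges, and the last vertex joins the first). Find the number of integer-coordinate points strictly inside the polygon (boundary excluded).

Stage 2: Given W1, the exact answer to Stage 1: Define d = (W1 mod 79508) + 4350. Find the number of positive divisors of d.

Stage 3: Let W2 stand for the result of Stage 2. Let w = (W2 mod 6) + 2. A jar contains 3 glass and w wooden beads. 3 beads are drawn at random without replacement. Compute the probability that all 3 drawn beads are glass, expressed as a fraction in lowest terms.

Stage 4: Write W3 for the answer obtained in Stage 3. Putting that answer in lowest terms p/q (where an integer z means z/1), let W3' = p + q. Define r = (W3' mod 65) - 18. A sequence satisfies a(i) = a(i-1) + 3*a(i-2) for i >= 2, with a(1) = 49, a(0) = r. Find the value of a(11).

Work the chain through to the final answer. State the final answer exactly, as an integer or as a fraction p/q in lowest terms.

107128

Stage 1: cross terms: (-23*-39 - -19*-38)=175, (-19*-28 - -3*-39)=415, (-3*9 - 35*-28)=953, (35*-11 - -33*9)=-88, (-33*-38 - -23*-11)=1001; twice the area = |2456| = 2456; area = 1228; boundary points = 1 + 1 + 1 + 4 + 1 = 8; strictly interior points = area - boundary/2 + 1 = 1225; answer 1225
Stage 2: W1 = 1225; d = 5575; 5575 = 5^2 * 223; number of divisors = (2+1) * (1+1) = 6; answer 6
Stage 3: W2 = 6; w = 2; total draws C(5,3) = 10; favorable C(3,3) = 1; P = 1/10; answer 1/10
Stage 4: W3 = 1/10; threaded value p + q = 11; r = -7; a(2) = 1*(49) + 3*(-7) = 28; iterating: a(2)=28, a(3)=175, a(4)=259, a(5)=784, a(6)=1561, a(7)=3913, a(8)=8596, a(9)=20335, a(10)=46123, a(11)=107128; answer 107128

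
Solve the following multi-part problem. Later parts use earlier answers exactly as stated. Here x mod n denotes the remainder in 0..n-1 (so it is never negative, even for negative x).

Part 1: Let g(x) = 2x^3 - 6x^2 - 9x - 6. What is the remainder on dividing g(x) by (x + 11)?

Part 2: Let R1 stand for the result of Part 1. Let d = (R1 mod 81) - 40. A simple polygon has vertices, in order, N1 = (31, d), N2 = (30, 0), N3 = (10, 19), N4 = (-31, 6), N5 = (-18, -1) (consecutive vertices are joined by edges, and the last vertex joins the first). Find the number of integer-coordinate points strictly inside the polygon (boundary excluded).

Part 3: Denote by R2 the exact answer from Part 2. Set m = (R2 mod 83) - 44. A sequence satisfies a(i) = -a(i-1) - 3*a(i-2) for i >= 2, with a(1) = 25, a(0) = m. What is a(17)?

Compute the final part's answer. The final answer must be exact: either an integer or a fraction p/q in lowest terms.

Part 1: remainder = value at the root: 2*(-11)^3 - 6*(-11)^2 - 9*(-11)^1 - 6 = (-2662) + (-726) + (99) + (-6) = -3295; answer -3295
Part 2: R1 = -3295; d = -14; cross terms: (31*0 - 30*-14)=420, (30*19 - 10*0)=570, (10*6 - -31*19)=649, (-31*-1 - -18*6)=139, (-18*-14 - 31*-1)=283; twice the area = |2061| = 2061; area = 2061/2; boundary points = 1 + 1 + 1 + 1 + 1 = 5; strictly interior points = area - boundary/2 + 1 = 1029; answer 1029
Part 3: R2 = 1029; m = -11; a(2) = -1*(25) - 3*(-11) = 8; iterating: a(2)=8, a(3)=-83, a(4)=59, a(5)=190, a(6)=-367, a(7)=-203, a(8)=1304, a(9)=-695, a(10)=-3217, a(11)=5302, a(12)=4349, a(13)=-20255, a(14)=7208, a(15)=53557, a(16)=-75181, a(17)=-85490; answer -85490

-85490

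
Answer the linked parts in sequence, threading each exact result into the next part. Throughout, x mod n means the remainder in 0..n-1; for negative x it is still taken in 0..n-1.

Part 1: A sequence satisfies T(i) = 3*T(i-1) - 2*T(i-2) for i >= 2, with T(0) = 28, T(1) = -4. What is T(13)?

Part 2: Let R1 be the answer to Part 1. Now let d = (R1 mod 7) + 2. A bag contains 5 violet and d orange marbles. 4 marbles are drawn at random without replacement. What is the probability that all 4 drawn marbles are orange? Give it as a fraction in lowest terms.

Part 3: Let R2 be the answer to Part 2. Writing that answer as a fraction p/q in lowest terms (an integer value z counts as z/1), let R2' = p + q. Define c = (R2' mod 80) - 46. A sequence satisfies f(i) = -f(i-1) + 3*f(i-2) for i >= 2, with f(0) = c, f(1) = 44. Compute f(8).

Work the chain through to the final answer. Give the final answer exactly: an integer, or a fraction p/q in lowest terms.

Part 1: T(2) = 3*(-4) - 2*(28) = -68; iterating: T(2)=-68, T(3)=-196, T(4)=-452, T(5)=-964, T(6)=-1988, T(7)=-4036, T(8)=-8132, T(9)=-16324, T(10)=-32708, T(11)=-65476, T(12)=-131012, T(13)=-262084; answer -262084
Part 2: R1 = -262084; d = 5; total draws C(10,4) = 210; favorable C(5,4) = 5; P = 1/42; answer 1/42
Part 3: R2 = 1/42; threaded value p + q = 43; c = -3; f(2) = -1*(44) + 3*(-3) = -53; iterating: f(2)=-53, f(3)=185, f(4)=-344, f(5)=899, f(6)=-1931, f(7)=4628, f(8)=-10421; answer -10421

-10421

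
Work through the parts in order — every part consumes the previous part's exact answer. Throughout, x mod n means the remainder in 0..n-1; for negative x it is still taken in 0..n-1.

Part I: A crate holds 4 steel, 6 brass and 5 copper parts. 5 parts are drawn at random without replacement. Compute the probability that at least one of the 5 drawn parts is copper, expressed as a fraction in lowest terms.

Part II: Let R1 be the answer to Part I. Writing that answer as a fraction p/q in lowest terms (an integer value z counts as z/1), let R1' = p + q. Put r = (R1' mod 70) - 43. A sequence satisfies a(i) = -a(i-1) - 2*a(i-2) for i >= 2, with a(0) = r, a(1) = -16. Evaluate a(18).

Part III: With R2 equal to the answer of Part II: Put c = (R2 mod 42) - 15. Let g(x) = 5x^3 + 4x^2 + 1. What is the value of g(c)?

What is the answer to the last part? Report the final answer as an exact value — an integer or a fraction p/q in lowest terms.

Part I: total draws C(15,5) = 3003; complement C(10,5) = 252; favorable 3003 - 252 = 2751; P = 131/143; answer 131/143
Part II: R1 = 131/143; threaded value p + q = 274; r = 21; a(2) = -1*(-16) - 2*(21) = -26; iterating: a(2)=-26, a(3)=58, a(4)=-6, a(5)=-110, a(6)=122, a(7)=98, a(8)=-342, a(9)=146, a(10)=538, a(11)=-830, a(12)=-246, a(13)=1906, a(14)=-1414, a(15)=-2398, a(16)=5226, a(17)=-430, a(18)=-10022; answer -10022
Part III: R2 = -10022; c = 1; 5*(1)^3 + 4*(1)^2 + 1 = (5) + (4) + (1) = 10; answer 10

10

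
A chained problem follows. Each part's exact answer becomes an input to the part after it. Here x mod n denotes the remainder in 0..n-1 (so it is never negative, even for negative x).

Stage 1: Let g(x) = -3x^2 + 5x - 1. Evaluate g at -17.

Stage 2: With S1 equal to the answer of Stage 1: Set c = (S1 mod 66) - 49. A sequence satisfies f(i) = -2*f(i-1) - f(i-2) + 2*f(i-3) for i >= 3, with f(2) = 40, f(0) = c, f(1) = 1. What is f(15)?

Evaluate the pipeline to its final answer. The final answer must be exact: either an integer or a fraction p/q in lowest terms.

Stage 1: -3*(-17)^2 + 5*(-17)^1 - 1 = (-867) + (-85) + (-1) = -953; answer -953
Stage 2: S1 = -953; c = -12; f(3) = -2*(40) - 1*(1) + 2*(-12) = -105; iterating: f(3)=-105, f(4)=172, f(5)=-159, f(6)=-64, f(7)=631, f(8)=-1516, f(9)=2273, f(10)=-1768, f(11)=-1769, f(12)=9852, f(13)=-21471, f(14)=29552, f(15)=-17929; answer -17929

-17929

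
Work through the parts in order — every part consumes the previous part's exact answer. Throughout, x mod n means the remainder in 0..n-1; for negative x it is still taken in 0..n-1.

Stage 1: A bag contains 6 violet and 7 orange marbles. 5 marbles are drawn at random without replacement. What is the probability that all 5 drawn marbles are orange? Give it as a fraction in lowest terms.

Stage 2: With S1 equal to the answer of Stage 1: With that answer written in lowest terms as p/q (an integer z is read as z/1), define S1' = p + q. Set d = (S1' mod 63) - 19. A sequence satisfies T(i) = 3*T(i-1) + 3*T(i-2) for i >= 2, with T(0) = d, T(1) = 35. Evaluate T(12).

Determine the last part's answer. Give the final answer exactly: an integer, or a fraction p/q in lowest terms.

126751959

Stage 1: total draws C(13,5) = 1287; favorable C(7,5) = 21; P = 7/429; answer 7/429
Stage 2: S1 = 7/429; threaded value p + q = 436; d = 39; T(2) = 3*(35) + 3*(39) = 222; iterating: T(2)=222, T(3)=771, T(4)=2979, T(5)=11250, T(6)=42687, T(7)=161811, T(8)=613494, T(9)=2325915, T(10)=8818227, T(11)=33432426, T(12)=126751959; answer 126751959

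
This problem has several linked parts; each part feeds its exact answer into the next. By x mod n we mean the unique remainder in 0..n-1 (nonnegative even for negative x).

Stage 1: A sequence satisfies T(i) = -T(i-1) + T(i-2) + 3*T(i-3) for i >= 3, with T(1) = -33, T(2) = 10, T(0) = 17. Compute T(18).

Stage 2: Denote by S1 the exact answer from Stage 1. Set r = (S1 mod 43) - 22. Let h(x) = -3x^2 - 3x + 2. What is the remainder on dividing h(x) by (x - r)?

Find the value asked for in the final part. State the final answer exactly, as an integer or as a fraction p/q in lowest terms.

-628

Stage 1: T(3) = -1*(10) + 1*(-33) + 3*(17) = 8; iterating: T(3)=8, T(4)=-97, T(5)=135, T(6)=-208, T(7)=52, T(8)=145, T(9)=-717, T(10)=1018, T(11)=-1300, T(12)=167, T(13)=1587, T(14)=-5320, T(15)=7408, T(16)=-7967, T(17)=-585, T(18)=14842; answer 14842
Stage 2: S1 = 14842; r = -15; remainder = value at the root: -3*(-15)^2 - 3*(-15)^1 + 2 = (-675) + (45) + (2) = -628; answer -628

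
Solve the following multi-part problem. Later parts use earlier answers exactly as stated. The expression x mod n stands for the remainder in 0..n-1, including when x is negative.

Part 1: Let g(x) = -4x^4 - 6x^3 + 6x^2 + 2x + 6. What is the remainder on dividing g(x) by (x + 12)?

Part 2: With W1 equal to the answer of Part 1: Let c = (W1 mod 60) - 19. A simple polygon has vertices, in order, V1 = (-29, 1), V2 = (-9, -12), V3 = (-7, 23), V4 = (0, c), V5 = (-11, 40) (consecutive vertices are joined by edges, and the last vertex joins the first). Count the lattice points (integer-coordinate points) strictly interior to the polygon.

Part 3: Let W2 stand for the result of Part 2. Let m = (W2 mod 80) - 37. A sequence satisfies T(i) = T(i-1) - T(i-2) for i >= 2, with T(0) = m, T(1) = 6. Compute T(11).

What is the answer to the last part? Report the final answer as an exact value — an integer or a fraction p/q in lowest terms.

Part 1: remainder = value at the root: -4*(-12)^4 - 6*(-12)^3 + 6*(-12)^2 + 2*(-12)^1 + 6 = (-82944) + (10368) + (864) + (-24) + (6) = -71730; answer -71730
Part 2: W1 = -71730; c = 11; cross terms: (-29*-12 - -9*1)=357, (-9*23 - -7*-12)=-291, (-7*11 - 0*23)=-77, (0*40 - -11*11)=121, (-11*1 - -29*40)=1149; twice the area = |1259| = 1259; area = 1259/2; boundary points = 1 + 1 + 1 + 1 + 3 = 7; strictly interior points = area - boundary/2 + 1 = 627; answer 627
Part 3: W2 = 627; m = 30; T(2) = 1*(6) - 1*(30) = -24; iterating: T(2)=-24, T(3)=-30, T(4)=-6, T(5)=24, T(6)=30, T(7)=6, T(8)=-24, T(9)=-30, T(10)=-6, T(11)=24; answer 24

24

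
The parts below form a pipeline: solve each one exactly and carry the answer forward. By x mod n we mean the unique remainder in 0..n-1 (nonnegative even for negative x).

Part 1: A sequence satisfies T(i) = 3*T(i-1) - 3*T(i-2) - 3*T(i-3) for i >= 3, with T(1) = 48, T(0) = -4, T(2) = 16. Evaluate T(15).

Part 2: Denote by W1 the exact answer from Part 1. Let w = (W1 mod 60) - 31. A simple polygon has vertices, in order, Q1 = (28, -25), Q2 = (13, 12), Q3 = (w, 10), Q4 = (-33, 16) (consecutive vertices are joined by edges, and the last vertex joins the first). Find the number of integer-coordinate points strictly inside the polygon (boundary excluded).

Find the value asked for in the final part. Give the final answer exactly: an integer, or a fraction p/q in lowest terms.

757

Part 1: T(3) = 3*(16) - 3*(48) - 3*(-4) = -84; iterating: T(3)=-84, T(4)=-444, T(5)=-1128, T(6)=-1800, T(7)=-684, T(8)=6732, T(9)=27648, T(10)=64800, T(11)=91260, T(12)=-3564, T(13)=-478872, T(14)=-1699704, T(15)=-3651804; answer -3651804
Part 2: W1 = -3651804; w = 5; cross terms: (28*12 - 13*-25)=661, (13*10 - 5*12)=70, (5*16 - -33*10)=410, (-33*-25 - 28*16)=377; twice the area = |1518| = 1518; area = 759; boundary points = 1 + 2 + 2 + 1 = 6; strictly interior points = area - boundary/2 + 1 = 757; answer 757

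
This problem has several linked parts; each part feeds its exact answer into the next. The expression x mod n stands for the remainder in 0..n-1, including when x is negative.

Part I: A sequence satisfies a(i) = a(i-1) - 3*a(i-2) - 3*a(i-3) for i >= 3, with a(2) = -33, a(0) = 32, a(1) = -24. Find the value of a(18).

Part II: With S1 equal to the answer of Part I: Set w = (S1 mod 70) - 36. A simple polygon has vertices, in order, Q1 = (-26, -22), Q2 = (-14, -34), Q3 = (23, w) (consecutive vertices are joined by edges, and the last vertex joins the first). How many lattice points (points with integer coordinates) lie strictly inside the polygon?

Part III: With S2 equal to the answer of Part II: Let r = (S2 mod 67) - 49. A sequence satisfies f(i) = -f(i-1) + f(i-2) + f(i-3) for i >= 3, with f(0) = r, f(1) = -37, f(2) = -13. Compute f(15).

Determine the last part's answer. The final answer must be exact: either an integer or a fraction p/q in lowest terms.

Part I: a(3) = 1*(-33) - 3*(-24) - 3*(32) = -57; iterating: a(3)=-57, a(4)=114, a(5)=384, a(6)=213, a(7)=-1281, a(8)=-3072, a(9)=132, a(10)=13191, a(11)=22011, a(12)=-17958, a(13)=-123564, a(14)=-135723, a(15)=288843, a(16)=1066704, a(17)=607344, a(18)=-3459297; answer -3459297
Part II: S1 = -3459297; w = -3; cross terms: (-26*-34 - -14*-22)=576, (-14*-3 - 23*-34)=824, (23*-22 - -26*-3)=-584; twice the area = |816| = 816; area = 408; boundary points = 12 + 1 + 1 = 14; strictly interior points = area - boundary/2 + 1 = 402; answer 402
Part III: S2 = 402; r = -49; f(3) = -1*(-13) + 1*(-37) + 1*(-49) = -73; iterating: f(3)=-73, f(4)=23, f(5)=-109, f(6)=59, f(7)=-145, f(8)=95, f(9)=-181, f(10)=131, f(11)=-217, f(12)=167, f(13)=-253, f(14)=203, f(15)=-289; answer -289

-289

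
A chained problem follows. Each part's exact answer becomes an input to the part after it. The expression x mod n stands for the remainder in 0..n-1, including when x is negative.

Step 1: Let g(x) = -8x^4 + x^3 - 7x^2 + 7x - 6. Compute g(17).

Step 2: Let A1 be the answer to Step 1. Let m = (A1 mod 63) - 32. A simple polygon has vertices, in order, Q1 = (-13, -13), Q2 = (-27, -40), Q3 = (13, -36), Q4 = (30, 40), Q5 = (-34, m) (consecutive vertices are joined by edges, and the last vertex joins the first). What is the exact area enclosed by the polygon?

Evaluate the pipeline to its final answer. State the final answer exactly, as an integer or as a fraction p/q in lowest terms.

5923/2

Step 1: -8*(17)^4 + 1*(17)^3 - 7*(17)^2 + 7*(17)^1 - 6 = (-668168) + (4913) + (-2023) + (119) + (-6) = -665165; answer -665165
Step 2: A1 = -665165; m = 20; cross terms: (-13*-40 - -27*-13)=169, (-27*-36 - 13*-40)=1492, (13*40 - 30*-36)=1600, (30*20 - -34*40)=1960, (-34*-13 - -13*20)=702; twice the area = |5923| = 5923; area = 5923/2; answer 5923/2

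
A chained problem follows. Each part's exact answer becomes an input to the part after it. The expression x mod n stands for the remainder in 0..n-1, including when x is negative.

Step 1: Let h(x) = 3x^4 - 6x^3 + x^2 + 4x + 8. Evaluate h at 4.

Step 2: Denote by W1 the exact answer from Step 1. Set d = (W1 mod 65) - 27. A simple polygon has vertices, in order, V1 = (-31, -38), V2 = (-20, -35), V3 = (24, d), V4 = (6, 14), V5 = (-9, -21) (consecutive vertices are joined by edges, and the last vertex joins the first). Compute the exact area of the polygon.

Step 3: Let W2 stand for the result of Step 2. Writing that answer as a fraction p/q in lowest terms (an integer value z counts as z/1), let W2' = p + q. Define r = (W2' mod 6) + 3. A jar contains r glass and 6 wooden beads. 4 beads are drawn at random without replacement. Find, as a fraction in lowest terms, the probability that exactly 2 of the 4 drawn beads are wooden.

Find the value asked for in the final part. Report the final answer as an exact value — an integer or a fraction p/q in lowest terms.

Step 1: 3*(4)^4 - 6*(4)^3 + 1*(4)^2 + 4*(4)^1 + 8 = (768) + (-384) + (16) + (16) + (8) = 424; answer 424
Step 2: W1 = 424; d = 7; cross terms: (-31*-35 - -20*-38)=325, (-20*7 - 24*-35)=700, (24*14 - 6*7)=294, (6*-21 - -9*14)=0, (-9*-38 - -31*-21)=-309; twice the area = |1010| = 1010; area = 505; answer 505
Step 3: W2 = 505; threaded value p + q = 506; r = 5; total draws C(11,4) = 330; favorable C(6,2)*C(5,2) = 150; P = 5/11; answer 5/11

5/11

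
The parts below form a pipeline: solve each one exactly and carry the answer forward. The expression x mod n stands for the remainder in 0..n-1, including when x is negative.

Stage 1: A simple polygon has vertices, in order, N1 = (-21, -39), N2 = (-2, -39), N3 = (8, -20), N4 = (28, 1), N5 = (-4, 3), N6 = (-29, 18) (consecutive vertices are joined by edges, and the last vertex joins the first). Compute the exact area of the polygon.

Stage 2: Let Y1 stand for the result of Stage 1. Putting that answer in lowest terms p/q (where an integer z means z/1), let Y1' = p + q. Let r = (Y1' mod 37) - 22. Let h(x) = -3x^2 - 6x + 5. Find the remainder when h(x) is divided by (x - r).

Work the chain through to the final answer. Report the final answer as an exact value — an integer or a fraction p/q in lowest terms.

Stage 1: cross terms: (-21*-39 - -2*-39)=741, (-2*-20 - 8*-39)=352, (8*1 - 28*-20)=568, (28*3 - -4*1)=88, (-4*18 - -29*3)=15, (-29*-39 - -21*18)=1509; twice the area = |3273| = 3273; area = 3273/2; answer 3273/2
Stage 2: Y1 = 3273/2; threaded value p + q = 3275; r = -3; remainder = value at the root: -3*(-3)^2 - 6*(-3)^1 + 5 = (-27) + (18) + (5) = -4; answer -4

-4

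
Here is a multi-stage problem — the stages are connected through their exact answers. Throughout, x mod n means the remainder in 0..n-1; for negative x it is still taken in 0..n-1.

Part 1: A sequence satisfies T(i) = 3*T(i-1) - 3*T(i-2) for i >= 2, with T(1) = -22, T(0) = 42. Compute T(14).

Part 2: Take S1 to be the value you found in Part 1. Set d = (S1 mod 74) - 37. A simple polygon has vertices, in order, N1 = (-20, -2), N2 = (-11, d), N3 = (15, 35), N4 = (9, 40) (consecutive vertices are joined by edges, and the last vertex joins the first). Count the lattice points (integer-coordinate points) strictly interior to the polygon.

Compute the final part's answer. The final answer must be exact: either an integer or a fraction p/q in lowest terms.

Part 1: T(2) = 3*(-22) - 3*(42) = -192; iterating: T(2)=-192, T(3)=-510, T(4)=-954, T(5)=-1332, T(6)=-1134, T(7)=594, T(8)=5184, T(9)=13770, T(10)=25758, T(11)=35964, T(12)=30618, T(13)=-16038, T(14)=-139968; answer -139968
Part 2: S1 = -139968; d = 3; cross terms: (-20*3 - -11*-2)=-82, (-11*35 - 15*3)=-430, (15*40 - 9*35)=285, (9*-2 - -20*40)=782; twice the area = |555| = 555; area = 555/2; boundary points = 1 + 2 + 1 + 1 = 5; strictly interior points = area - boundary/2 + 1 = 276; answer 276

276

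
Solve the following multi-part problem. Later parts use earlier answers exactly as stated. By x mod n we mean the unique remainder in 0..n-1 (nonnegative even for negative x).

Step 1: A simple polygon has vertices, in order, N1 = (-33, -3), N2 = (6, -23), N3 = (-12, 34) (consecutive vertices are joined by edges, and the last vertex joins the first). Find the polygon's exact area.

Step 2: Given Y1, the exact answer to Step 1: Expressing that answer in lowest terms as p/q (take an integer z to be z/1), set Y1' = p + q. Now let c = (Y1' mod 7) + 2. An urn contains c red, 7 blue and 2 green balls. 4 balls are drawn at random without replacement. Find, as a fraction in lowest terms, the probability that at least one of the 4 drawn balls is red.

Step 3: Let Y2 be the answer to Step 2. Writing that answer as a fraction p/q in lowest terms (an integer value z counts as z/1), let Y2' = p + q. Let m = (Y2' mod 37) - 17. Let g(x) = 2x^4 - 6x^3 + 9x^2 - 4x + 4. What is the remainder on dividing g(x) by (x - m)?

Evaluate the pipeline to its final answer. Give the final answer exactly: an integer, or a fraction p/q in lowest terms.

11876

Step 1: cross terms: (-33*-23 - 6*-3)=777, (6*34 - -12*-23)=-72, (-12*-3 - -33*34)=1158; twice the area = |1863| = 1863; area = 1863/2; answer 1863/2
Step 2: Y1 = 1863/2; threaded value p + q = 1865; c = 5; total draws C(14,4) = 1001; complement C(9,4) = 126; favorable 1001 - 126 = 875; P = 125/143; answer 125/143
Step 3: Y2 = 125/143; threaded value p + q = 268; m = -8; remainder = value at the root: 2*(-8)^4 - 6*(-8)^3 + 9*(-8)^2 - 4*(-8)^1 + 4 = (8192) + (3072) + (576) + (32) + (4) = 11876; answer 11876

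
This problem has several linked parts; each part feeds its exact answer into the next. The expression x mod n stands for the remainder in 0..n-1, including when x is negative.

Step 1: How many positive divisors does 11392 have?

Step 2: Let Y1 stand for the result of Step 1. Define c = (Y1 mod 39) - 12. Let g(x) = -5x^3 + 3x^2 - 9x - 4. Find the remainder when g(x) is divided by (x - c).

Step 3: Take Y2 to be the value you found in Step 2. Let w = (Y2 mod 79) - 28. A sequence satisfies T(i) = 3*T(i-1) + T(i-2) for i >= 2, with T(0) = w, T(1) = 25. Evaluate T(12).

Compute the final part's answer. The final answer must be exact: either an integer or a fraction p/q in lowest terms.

Step 1: 11392 = 2^7 * 89; number of divisors = (7+1) * (1+1) = 16; answer 16
Step 2: Y1 = 16; c = 4; remainder = value at the root: -5*(4)^3 + 3*(4)^2 - 9*(4)^1 - 4 = (-320) + (48) + (-36) + (-4) = -312; answer -312
Step 3: Y2 = -312; w = -24; T(2) = 3*(25) + 1*(-24) = 51; iterating: T(2)=51, T(3)=178, T(4)=585, T(5)=1933, T(6)=6384, T(7)=21085, T(8)=69639, T(9)=230002, T(10)=759645, T(11)=2508937, T(12)=8286456; answer 8286456

8286456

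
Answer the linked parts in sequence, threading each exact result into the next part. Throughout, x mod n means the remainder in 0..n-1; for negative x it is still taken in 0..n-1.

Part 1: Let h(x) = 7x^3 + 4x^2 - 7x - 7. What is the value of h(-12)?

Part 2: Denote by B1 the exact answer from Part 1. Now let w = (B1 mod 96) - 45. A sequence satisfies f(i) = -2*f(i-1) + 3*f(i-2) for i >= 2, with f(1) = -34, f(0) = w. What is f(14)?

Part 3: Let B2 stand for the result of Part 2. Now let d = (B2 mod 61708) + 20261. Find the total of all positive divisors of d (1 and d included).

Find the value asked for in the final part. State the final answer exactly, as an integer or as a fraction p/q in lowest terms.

Part 1: 7*(-12)^3 + 4*(-12)^2 - 7*(-12)^1 - 7 = (-12096) + (576) + (84) + (-7) = -11443; answer -11443
Part 2: B1 = -11443; w = 32; f(2) = -2*(-34) + 3*(32) = 164; iterating: f(2)=164, f(3)=-430, f(4)=1352, f(5)=-3994, f(6)=12044, f(7)=-36070, f(8)=108272, f(9)=-324754, f(10)=974324, f(11)=-2922910, f(12)=8768792, f(13)=-26306314, f(14)=78919004; answer 78919004
Part 3: B2 = 78919004; d = 76441; 76441 is prime, so its only divisors are 1 and 76441; sigma = 1 + 76441 = 76442; answer 76442

76442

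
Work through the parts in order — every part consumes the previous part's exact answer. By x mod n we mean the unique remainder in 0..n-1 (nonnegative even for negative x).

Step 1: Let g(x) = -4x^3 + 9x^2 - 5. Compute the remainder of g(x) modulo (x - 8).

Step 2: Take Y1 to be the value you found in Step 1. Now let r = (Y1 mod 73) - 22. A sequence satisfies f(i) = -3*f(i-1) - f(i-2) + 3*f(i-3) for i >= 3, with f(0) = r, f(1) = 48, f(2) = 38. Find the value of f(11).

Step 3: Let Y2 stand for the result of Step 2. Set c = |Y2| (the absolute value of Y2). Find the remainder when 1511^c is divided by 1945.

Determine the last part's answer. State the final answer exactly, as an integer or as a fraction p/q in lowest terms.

Step 1: remainder = value at the root: -4*(8)^3 + 9*(8)^2 - 5 = (-2048) + (576) + (-5) = -1477; answer -1477
Step 2: Y1 = -1477; r = 34; f(3) = -3*(38) - 1*(48) + 3*(34) = -60; iterating: f(3)=-60, f(4)=286, f(5)=-684, f(6)=1586, f(7)=-3216, f(8)=6010, f(9)=-10056, f(10)=14510, f(11)=-15444; answer -15444
Step 3: Y2 = -15444; c = 15444; squarings mod 1945: 1511^1=1511, 1511^2=1636, 1511^4=176, 1511^8=1801, 1511^16=1286, 1511^32=546, 1511^64=531, 1511^128=1881, 1511^256=206, 1511^512=1591, 1511^1024=836, 1511^2048=641, 1511^4096=486, 1511^8192=851; 1511^15444 = 1511^4 * 1511^16 * 1511^64 * 1511^1024 * 1511^2048 * 1511^4096 * 1511^8192 = 456 (mod 1945); answer 456

456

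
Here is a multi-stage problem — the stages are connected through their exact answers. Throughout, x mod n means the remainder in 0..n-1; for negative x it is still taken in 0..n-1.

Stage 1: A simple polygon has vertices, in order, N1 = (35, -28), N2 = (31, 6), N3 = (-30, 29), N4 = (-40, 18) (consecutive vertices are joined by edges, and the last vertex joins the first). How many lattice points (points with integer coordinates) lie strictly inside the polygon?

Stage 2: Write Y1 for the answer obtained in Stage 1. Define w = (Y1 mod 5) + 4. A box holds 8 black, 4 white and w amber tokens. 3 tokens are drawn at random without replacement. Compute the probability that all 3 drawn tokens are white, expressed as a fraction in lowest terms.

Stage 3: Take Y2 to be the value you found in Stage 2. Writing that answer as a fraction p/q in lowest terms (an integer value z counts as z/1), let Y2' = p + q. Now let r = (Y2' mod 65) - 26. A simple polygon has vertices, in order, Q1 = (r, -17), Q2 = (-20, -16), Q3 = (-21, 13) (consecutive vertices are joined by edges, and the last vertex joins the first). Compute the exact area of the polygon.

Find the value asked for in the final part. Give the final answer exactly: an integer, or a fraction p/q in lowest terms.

115/2

Stage 1: cross terms: (35*6 - 31*-28)=1078, (31*29 - -30*6)=1079, (-30*18 - -40*29)=620, (-40*-28 - 35*18)=490; twice the area = |3267| = 3267; area = 3267/2; boundary points = 2 + 1 + 1 + 1 = 5; strictly interior points = area - boundary/2 + 1 = 1632; answer 1632
Stage 2: Y1 = 1632; w = 6; total draws C(18,3) = 816; favorable C(4,3) = 4; P = 1/204; answer 1/204
Stage 3: Y2 = 1/204; threaded value p + q = 205; r = -16; cross terms: (-16*-16 - -20*-17)=-84, (-20*13 - -21*-16)=-596, (-21*-17 - -16*13)=565; twice the area = |-115| = 115; area = 115/2; answer 115/2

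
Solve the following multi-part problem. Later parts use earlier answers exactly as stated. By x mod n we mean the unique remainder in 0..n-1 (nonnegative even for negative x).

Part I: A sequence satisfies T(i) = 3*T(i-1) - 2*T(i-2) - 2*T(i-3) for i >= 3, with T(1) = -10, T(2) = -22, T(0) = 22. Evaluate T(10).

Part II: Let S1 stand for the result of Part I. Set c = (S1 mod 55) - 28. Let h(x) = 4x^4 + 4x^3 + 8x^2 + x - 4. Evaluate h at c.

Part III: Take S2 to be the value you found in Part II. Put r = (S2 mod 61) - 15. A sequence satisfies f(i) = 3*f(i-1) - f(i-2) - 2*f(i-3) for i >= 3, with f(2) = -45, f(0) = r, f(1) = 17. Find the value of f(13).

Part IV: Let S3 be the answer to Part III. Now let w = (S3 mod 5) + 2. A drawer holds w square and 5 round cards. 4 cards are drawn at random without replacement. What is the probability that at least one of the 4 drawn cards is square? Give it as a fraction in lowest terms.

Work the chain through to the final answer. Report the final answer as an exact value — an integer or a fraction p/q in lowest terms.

Part I: T(3) = 3*(-22) - 2*(-10) - 2*(22) = -90; iterating: T(3)=-90, T(4)=-206, T(5)=-394, T(6)=-590, T(7)=-570, T(8)=258, T(9)=3094, T(10)=9906; answer 9906
Part II: S1 = 9906; c = -22; 4*(-22)^4 + 4*(-22)^3 + 8*(-22)^2 + 1*(-22)^1 - 4 = (937024) + (-42592) + (3872) + (-22) + (-4) = 898278; answer 898278
Part III: S2 = 898278; r = 38; f(3) = 3*(-45) - 1*(17) - 2*(38) = -228; iterating: f(3)=-228, f(4)=-673, f(5)=-1701, f(6)=-3974, f(7)=-8875, f(8)=-19249, f(9)=-40924, f(10)=-85773, f(11)=-177897, f(12)=-366070, f(13)=-748767; answer -748767
Part IV: S3 = -748767; w = 5; total draws C(10,4) = 210; complement C(5,4) = 5; favorable 210 - 5 = 205; P = 41/42; answer 41/42

41/42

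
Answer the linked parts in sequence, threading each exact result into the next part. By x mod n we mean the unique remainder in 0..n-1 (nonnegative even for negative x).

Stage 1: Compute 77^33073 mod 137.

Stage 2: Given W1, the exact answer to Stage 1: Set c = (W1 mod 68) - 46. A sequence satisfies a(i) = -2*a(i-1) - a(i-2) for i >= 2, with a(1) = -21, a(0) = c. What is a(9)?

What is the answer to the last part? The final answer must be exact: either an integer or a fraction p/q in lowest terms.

-525

Stage 1: squarings mod 137: 77^1=77, 77^2=38, 77^4=74, 77^8=133, 77^16=16, 77^32=119, 77^64=50, 77^128=34, 77^256=60, 77^512=38, 77^1024=74, 77^2048=133, 77^4096=16, 77^8192=119, 77^16384=50, 77^32768=34; 77^33073 = 77^1 * 77^16 * 77^32 * 77^256 * 77^32768 = 4 (mod 137); answer 4
Stage 2: W1 = 4; c = -42; a(2) = -2*(-21) - 1*(-42) = 84; iterating: a(2)=84, a(3)=-147, a(4)=210, a(5)=-273, a(6)=336, a(7)=-399, a(8)=462, a(9)=-525; answer -525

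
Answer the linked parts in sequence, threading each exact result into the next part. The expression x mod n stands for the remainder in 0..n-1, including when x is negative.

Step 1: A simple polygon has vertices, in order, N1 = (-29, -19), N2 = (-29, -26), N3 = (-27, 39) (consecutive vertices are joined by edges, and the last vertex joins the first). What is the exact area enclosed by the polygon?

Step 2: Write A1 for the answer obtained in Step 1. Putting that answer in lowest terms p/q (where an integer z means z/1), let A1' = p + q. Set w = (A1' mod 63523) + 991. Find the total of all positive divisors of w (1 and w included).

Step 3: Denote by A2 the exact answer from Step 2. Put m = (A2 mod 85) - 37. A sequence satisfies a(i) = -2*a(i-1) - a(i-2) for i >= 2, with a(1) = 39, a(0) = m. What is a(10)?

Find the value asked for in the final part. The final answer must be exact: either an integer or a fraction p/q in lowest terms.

Step 1: cross terms: (-29*-26 - -29*-19)=203, (-29*39 - -27*-26)=-1833, (-27*-19 - -29*39)=1644; twice the area = |14| = 14; area = 7; answer 7
Step 2: A1 = 7; threaded value p + q = 8; w = 999; 999 = 3^3 * 37; sigma = (1 + 3 + 9 + 27) * (1 + 37) = 40 * 38 = 1520; answer 1520
Step 3: A2 = 1520; m = 38; a(2) = -2*(39) - 1*(38) = -116; iterating: a(2)=-116, a(3)=193, a(4)=-270, a(5)=347, a(6)=-424, a(7)=501, a(8)=-578, a(9)=655, a(10)=-732; answer -732

-732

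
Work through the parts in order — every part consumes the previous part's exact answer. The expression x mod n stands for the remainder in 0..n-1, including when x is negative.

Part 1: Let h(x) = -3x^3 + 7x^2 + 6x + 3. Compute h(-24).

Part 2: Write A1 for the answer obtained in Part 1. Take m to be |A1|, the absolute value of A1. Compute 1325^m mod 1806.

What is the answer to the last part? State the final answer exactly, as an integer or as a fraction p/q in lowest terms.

1079

Part 1: -3*(-24)^3 + 7*(-24)^2 + 6*(-24)^1 + 3 = (41472) + (4032) + (-144) + (3) = 45363; answer 45363
Part 2: A1 = 45363; m = 45363; squarings mod 1806: 1325^1=1325, 1325^2=193, 1325^4=1129, 1325^8=1411, 1325^16=709, 1325^32=613, 1325^64=121, 1325^128=193, 1325^256=1129, 1325^512=1411, 1325^1024=709, 1325^2048=613, 1325^4096=121, 1325^8192=193, 1325^16384=1129, 1325^32768=1411; 1325^45363 = 1325^1 * 1325^2 * 1325^16 * 1325^32 * 1325^256 * 1325^4096 * 1325^8192 * 1325^32768 = 1079 (mod 1806); answer 1079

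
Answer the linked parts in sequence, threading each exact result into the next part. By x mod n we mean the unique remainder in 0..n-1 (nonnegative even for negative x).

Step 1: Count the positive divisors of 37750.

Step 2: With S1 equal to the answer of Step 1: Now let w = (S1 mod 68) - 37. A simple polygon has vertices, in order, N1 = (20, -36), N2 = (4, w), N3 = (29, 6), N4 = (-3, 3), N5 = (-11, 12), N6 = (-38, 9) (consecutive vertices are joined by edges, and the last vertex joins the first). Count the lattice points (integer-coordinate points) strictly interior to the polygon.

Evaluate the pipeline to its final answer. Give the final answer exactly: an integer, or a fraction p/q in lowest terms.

999

Step 1: 37750 = 2 * 5^3 * 151; number of divisors = (1+1) * (3+1) * (1+1) = 16; answer 16
Step 2: S1 = 16; w = -21; cross terms: (20*-21 - 4*-36)=-276, (4*6 - 29*-21)=633, (29*3 - -3*6)=105, (-3*12 - -11*3)=-3, (-11*9 - -38*12)=357, (-38*-36 - 20*9)=1188; twice the area = |2004| = 2004; area = 1002; boundary points = 1 + 1 + 1 + 1 + 3 + 1 = 8; strictly interior points = area - boundary/2 + 1 = 999; answer 999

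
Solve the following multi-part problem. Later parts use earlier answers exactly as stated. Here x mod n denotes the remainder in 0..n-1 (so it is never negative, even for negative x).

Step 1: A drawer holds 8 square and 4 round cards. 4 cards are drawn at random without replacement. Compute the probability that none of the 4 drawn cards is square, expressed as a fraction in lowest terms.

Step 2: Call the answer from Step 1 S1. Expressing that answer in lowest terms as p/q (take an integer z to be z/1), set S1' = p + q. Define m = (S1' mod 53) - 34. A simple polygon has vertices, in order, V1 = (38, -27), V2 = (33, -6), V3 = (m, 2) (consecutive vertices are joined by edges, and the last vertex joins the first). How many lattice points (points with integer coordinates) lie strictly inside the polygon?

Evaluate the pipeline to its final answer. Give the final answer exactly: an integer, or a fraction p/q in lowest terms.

Step 1: total draws C(12,4) = 495; favorable C(4,4) = 1; P = 1/495; answer 1/495
Step 2: S1 = 1/495; threaded value p + q = 496; m = -15; cross terms: (38*-6 - 33*-27)=663, (33*2 - -15*-6)=-24, (-15*-27 - 38*2)=329; twice the area = |968| = 968; area = 484; boundary points = 1 + 8 + 1 = 10; strictly interior points = area - boundary/2 + 1 = 480; answer 480

480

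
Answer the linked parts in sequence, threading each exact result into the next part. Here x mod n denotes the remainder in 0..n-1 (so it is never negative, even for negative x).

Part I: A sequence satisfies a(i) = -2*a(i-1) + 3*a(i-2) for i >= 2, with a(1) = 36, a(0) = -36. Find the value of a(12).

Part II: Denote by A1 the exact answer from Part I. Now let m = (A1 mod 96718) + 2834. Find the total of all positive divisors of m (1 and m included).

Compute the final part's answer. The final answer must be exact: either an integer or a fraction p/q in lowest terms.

Part I: a(2) = -2*(36) + 3*(-36) = -180; iterating: a(2)=-180, a(3)=468, a(4)=-1476, a(5)=4356, a(6)=-13140, a(7)=39348, a(8)=-118116, a(9)=354276, a(10)=-1062900, a(11)=3188628, a(12)=-9565956; answer -9565956
Part II: A1 = -9565956; m = 11960; 11960 = 2^3 * 5 * 13 * 23; sigma = (1 + 2 + 4 + 8) * (1 + 5) * (1 + 13) * (1 + 23) = 15 * 6 * 14 * 24 = 30240; answer 30240

30240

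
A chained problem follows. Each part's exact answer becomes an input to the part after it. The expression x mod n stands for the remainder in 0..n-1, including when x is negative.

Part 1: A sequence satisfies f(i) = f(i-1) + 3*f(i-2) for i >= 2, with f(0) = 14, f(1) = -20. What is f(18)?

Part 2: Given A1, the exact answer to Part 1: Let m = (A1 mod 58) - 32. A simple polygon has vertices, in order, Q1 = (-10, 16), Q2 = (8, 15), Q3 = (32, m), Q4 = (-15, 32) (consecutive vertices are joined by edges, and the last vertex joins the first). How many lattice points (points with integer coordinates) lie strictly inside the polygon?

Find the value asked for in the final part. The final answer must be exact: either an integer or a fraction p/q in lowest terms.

240

Part 1: f(2) = 1*(-20) + 3*(14) = 22; iterating: f(2)=22, f(3)=-38, f(4)=28, f(5)=-86, f(6)=-2, f(7)=-260, f(8)=-266, f(9)=-1046, f(10)=-1844, f(11)=-4982, f(12)=-10514, f(13)=-25460, f(14)=-57002, f(15)=-133382, f(16)=-304388, f(17)=-704534, f(18)=-1617698; answer -1617698
Part 2: A1 = -1617698; m = 6; cross terms: (-10*15 - 8*16)=-278, (8*6 - 32*15)=-432, (32*32 - -15*6)=1114, (-15*16 - -10*32)=80; twice the area = |484| = 484; area = 242; boundary points = 1 + 3 + 1 + 1 = 6; strictly interior points = area - boundary/2 + 1 = 240; answer 240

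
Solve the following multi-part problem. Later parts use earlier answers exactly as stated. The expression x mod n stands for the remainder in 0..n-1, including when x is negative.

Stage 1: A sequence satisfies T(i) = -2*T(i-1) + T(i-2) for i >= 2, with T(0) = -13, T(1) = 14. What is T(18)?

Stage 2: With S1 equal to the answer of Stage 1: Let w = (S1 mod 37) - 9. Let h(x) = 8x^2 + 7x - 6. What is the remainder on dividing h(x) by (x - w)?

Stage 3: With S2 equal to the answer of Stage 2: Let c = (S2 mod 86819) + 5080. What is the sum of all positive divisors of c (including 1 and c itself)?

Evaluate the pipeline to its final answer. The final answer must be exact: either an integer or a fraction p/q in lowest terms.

Stage 1: T(2) = -2*(14) + 1*(-13) = -41; iterating: T(2)=-41, T(3)=96, T(4)=-233, T(5)=562, T(6)=-1357, T(7)=3276, T(8)=-7909, T(9)=19094, T(10)=-46097, T(11)=111288, T(12)=-268673, T(13)=648634, T(14)=-1565941, T(15)=3780516, T(16)=-9126973, T(17)=22034462, T(18)=-53195897; answer -53195897
Stage 2: S1 = -53195897; w = -7; remainder = value at the root: 8*(-7)^2 + 7*(-7)^1 - 6 = (392) + (-49) + (-6) = 337; answer 337
Stage 3: S2 = 337; c = 5417; 5417 is prime, so its only divisors are 1 and 5417; sigma = 1 + 5417 = 5418; answer 5418

5418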